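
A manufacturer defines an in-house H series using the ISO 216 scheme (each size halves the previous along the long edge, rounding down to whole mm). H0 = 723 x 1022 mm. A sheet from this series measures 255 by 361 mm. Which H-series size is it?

H3

H0: 723 × 1022 mm
H1: 511 × 723 mm
H2: 361 × 511 mm
H3: 255 × 361 mm
H4: 180 × 255 mm
→ matches H3.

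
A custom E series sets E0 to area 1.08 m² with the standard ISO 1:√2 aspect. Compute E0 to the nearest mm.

Let the short side be w mm. Then w · w√2 = 1.08 m² = 1,080,000 mm².
w² = 1,080,000/√2, so w ≈ 873.9 mm; long side = w√2 ≈ 1235.9 mm.

874 × 1236 mm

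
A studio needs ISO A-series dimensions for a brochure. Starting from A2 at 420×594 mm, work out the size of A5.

A3: ⌊594/2⌋ × 420 = 297 × 420 mm
A4: ⌊420/2⌋ × 297 = 210 × 297 mm
A5: ⌊297/2⌋ × 210 = 148 × 210 mm

148 × 210 mm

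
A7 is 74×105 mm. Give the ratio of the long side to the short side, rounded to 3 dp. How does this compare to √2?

1.419

105 / 74 = 1.419
ISO 216 targets √2 ≈ 1.414; the +0.005 deviation is from mm rounding.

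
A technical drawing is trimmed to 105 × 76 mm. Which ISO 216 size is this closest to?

Aspect ratio 105/76 ≈ 1.382 (ISO target is √2 ≈ 1.414).
In the A-series (A0 area = 1 m²): A7 = 74 × 105 mm.
Off by 2 mm total — nearest standard size.

A7 (74 × 105 mm)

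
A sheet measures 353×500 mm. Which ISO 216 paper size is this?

Aspect ratio 500/353 ≈ 1.416 — close to the ISO √2 ≈ 1.414.
In the B-series (B0 = 1000 × 1414 mm): B3 = 353 × 500 mm.

B3 (353 × 500 mm)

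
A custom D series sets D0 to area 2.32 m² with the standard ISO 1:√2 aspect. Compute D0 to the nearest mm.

Let the short side be w mm. Then w · w√2 = 2.32 m² = 2,320,000 mm².
w² = 2,320,000/√2, so w ≈ 1280.8 mm; long side = w√2 ≈ 1811.3 mm.

1281 × 1811 mm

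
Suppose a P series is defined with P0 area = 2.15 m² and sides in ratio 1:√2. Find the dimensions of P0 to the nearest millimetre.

1233 × 1744 mm

Let the short side be w mm. Then w · w√2 = 2.15 m² = 2,150,000 mm².
w² = 2,150,000/√2, so w ≈ 1233.0 mm; long side = w√2 ≈ 1743.7 mm.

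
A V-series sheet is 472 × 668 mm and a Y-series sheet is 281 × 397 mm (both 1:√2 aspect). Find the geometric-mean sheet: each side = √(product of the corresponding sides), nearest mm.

364 × 515 mm

Short side: √(472 · 281) = √132632 ≈ 364.2 → 364 mm
Long side: √(668 · 397) = √265196 ≈ 515.0 → 515 mm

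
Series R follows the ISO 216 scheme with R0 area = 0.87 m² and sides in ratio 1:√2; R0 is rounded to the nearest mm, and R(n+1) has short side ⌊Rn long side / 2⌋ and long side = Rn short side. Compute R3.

Let R0's short side be w mm. w · w√2 = 0.87 m² = 870,000 mm², so w ≈ 784.3 mm and w√2 ≈ 1109.2 mm → R0 = 784 × 1109 mm.
R1: ⌊1109/2⌋ × 784 = 554 × 784 mm
R2: ⌊784/2⌋ × 554 = 392 × 554 mm
R3: ⌊554/2⌋ × 392 = 277 × 392 mm

277 × 392 mm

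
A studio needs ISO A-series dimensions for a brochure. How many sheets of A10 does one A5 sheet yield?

32

Each ISO step halves the sheet: 1 × A5 → 2 × A6 → 4 × A7 → 8 × A8 → …
From A5 to A10 is 5 halving steps: 2^5 = 32.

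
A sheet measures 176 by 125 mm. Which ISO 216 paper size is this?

Aspect ratio 176/125 ≈ 1.408 — close to the ISO √2 ≈ 1.414.
In the B-series (B0 = 1000 × 1414 mm): B6 = 125 × 176 mm.

B6 (125 × 176 mm)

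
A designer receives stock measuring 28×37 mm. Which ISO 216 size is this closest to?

A10 (26 × 37 mm)

Aspect ratio 37/28 ≈ 1.321 (ISO target is √2 ≈ 1.414).
In the A-series (A0 area = 1 m²): A10 = 26 × 37 mm.
Off by 2 mm total — nearest standard size.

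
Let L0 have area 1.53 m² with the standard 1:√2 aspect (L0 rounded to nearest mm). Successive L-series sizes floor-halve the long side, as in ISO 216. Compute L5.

Let L0's short side be w mm. w · w√2 = 1.53 m² = 1,530,000 mm², so w ≈ 1040.1 mm and w√2 ≈ 1471.0 mm → L0 = 1040 × 1471 mm.
L1: ⌊1471/2⌋ × 1040 = 735 × 1040 mm
L2: ⌊1040/2⌋ × 735 = 520 × 735 mm
L3: ⌊735/2⌋ × 520 = 367 × 520 mm
L4: ⌊520/2⌋ × 367 = 260 × 367 mm
L5: ⌊367/2⌋ × 260 = 183 × 260 mm

183 × 260 mm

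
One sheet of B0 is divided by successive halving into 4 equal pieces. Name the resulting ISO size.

4 = 2^2, so 2 halving steps.
B0 → B1 → … → B2 after 2 steps.

B2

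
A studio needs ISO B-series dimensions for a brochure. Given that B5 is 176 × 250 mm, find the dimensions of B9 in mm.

44 × 62 mm

B6: ⌊250/2⌋ × 176 = 125 × 176 mm
B7: ⌊176/2⌋ × 125 = 88 × 125 mm
B8: ⌊125/2⌋ × 88 = 62 × 88 mm
B9: ⌊88/2⌋ × 62 = 44 × 62 mm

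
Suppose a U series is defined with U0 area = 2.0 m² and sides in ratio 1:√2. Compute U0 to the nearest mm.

1189 × 1682 mm

Let the short side be w mm. Then w · w√2 = 2.0 m² = 2,000,000 mm².
w² = 2,000,000/√2, so w ≈ 1189.2 mm; long side = w√2 ≈ 1681.8 mm.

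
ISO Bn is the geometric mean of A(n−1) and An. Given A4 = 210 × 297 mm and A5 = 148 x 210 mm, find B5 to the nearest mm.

Short side: √(210 · 148) = √31080 ≈ 176.3 → 176 mm
Long side: √(297 · 210) = √62370 ≈ 249.7 → 250 mm

176 × 250 mm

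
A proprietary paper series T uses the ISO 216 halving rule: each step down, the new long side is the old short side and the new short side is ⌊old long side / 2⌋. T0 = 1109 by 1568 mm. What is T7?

T1 = 784 × 1109 mm (from T0 by 1 halving).
T2: ⌊1109/2⌋ × 784 = 554 × 784 mm
T3: ⌊784/2⌋ × 554 = 392 × 554 mm
T4: ⌊554/2⌋ × 392 = 277 × 392 mm
T5: ⌊392/2⌋ × 277 = 196 × 277 mm
T6: ⌊277/2⌋ × 196 = 138 × 196 mm
T7: ⌊196/2⌋ × 138 = 98 × 138 mm

98 × 138 mm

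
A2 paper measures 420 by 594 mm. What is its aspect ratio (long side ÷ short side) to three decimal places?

594 / 420 = 1.414
Matches √2 ≈ 1.414 — the ISO 216 defining ratio.

1.414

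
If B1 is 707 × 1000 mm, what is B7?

B2: ⌊1000/2⌋ × 707 = 500 × 707 mm
B3: ⌊707/2⌋ × 500 = 353 × 500 mm
B4: ⌊500/2⌋ × 353 = 250 × 353 mm
B5: ⌊353/2⌋ × 250 = 176 × 250 mm
B6: ⌊250/2⌋ × 176 = 125 × 176 mm
B7: ⌊176/2⌋ × 125 = 88 × 125 mm

88 × 125 mm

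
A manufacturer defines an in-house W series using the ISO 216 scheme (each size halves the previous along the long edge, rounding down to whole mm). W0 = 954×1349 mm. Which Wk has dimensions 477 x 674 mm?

W2

W0: 954 × 1349 mm
W1: 674 × 954 mm
W2: 477 × 674 mm
W3: 337 × 477 mm
→ matches W2.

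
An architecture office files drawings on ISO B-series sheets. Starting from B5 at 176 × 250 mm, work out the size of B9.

B6: ⌊250/2⌋ × 176 = 125 × 176 mm
B7: ⌊176/2⌋ × 125 = 88 × 125 mm
B8: ⌊125/2⌋ × 88 = 62 × 88 mm
B9: ⌊88/2⌋ × 62 = 44 × 62 mm

44 × 62 mm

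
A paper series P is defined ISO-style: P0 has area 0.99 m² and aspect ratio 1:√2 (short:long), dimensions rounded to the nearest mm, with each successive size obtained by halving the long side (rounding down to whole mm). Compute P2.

418 × 591 mm

Let P0's short side be w mm. w · w√2 = 0.99 m² = 990,000 mm², so w ≈ 836.7 mm and w√2 ≈ 1183.2 mm → P0 = 837 × 1183 mm.
P1: ⌊1183/2⌋ × 837 = 591 × 837 mm
P2: ⌊837/2⌋ × 591 = 418 × 591 mm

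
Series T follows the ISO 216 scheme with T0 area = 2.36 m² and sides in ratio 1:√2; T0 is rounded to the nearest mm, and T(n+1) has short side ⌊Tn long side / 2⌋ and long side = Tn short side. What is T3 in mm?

Let T0's short side be w mm. w · w√2 = 2.36 m² = 2,360,000 mm², so w ≈ 1291.8 mm and w√2 ≈ 1826.9 mm → T0 = 1292 × 1827 mm.
T1: ⌊1827/2⌋ × 1292 = 913 × 1292 mm
T2: ⌊1292/2⌋ × 913 = 646 × 913 mm
T3: ⌊913/2⌋ × 646 = 456 × 646 mm

456 × 646 mm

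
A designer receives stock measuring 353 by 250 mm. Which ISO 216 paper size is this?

B4 (250 × 353 mm)

Aspect ratio 353/250 ≈ 1.412 — close to the ISO √2 ≈ 1.414.
In the B-series (B0 = 1000 × 1414 mm): B4 = 250 × 353 mm.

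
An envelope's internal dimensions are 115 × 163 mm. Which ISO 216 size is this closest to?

Aspect ratio 163/115 ≈ 1.417 — close to the ISO √2 ≈ 1.414.
In the C-series (envelope sizes, between A and B): C6 = 114 × 162 mm.
Off by 2 mm total — nearest standard size.

C6 (114 × 162 mm)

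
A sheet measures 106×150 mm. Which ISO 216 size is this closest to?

A6 (105 × 148 mm)

Aspect ratio 150/106 ≈ 1.415 — close to the ISO √2 ≈ 1.414.
In the A-series (A0 area = 1 m²): A6 = 105 × 148 mm.
Off by 3 mm total — nearest standard size.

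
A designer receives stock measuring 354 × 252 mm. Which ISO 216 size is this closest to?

Aspect ratio 354/252 ≈ 1.405 — close to the ISO √2 ≈ 1.414.
In the B-series (B0 = 1000 × 1414 mm): B4 = 250 × 353 mm.
Off by 3 mm total — nearest standard size.

B4 (250 × 353 mm)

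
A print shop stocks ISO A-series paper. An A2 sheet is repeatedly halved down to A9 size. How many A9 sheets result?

128

Each ISO step halves the sheet: 1 × A2 → 2 × A3 → 4 × A4 → 8 × A5 → …
From A2 to A9 is 7 halving steps: 2^7 = 128.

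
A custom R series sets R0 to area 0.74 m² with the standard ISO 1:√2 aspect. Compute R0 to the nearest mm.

Let the short side be w mm. Then w · w√2 = 0.74 m² = 740,000 mm².
w² = 740,000/√2, so w ≈ 723.4 mm; long side = w√2 ≈ 1023.0 mm.

723 × 1023 mm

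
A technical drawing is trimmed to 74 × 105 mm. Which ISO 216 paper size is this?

A7 (74 × 105 mm)

Aspect ratio 105/74 ≈ 1.419 — close to the ISO √2 ≈ 1.414.
In the A-series (A0 area = 1 m²): A7 = 74 × 105 mm.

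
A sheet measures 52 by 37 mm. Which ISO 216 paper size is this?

Aspect ratio 52/37 ≈ 1.405 — close to the ISO √2 ≈ 1.414.
In the A-series (A0 area = 1 m²): A9 = 37 × 52 mm.

A9 (37 × 52 mm)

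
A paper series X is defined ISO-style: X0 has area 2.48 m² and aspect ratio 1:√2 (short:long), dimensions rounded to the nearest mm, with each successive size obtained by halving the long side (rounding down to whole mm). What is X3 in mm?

Let X0's short side be w mm. w · w√2 = 2.48 m² = 2,480,000 mm², so w ≈ 1324.2 mm and w√2 ≈ 1872.8 mm → X0 = 1324 × 1873 mm.
X1: ⌊1873/2⌋ × 1324 = 936 × 1324 mm
X2: ⌊1324/2⌋ × 936 = 662 × 936 mm
X3: ⌊936/2⌋ × 662 = 468 × 662 mm

468 × 662 mm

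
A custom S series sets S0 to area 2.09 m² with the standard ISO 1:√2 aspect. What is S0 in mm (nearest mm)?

1216 × 1719 mm

Let the short side be w mm. Then w · w√2 = 2.09 m² = 2,090,000 mm².
w² = 2,090,000/√2, so w ≈ 1215.7 mm; long side = w√2 ≈ 1719.2 mm.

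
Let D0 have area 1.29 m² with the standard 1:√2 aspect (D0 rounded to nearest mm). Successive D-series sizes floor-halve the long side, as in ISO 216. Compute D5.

168 × 238 mm

Let D0's short side be w mm. w · w√2 = 1.29 m² = 1,290,000 mm², so w ≈ 955.1 mm and w√2 ≈ 1350.7 mm → D0 = 955 × 1351 mm.
D1: ⌊1351/2⌋ × 955 = 675 × 955 mm
D2: ⌊955/2⌋ × 675 = 477 × 675 mm
D3: ⌊675/2⌋ × 477 = 337 × 477 mm
D4: ⌊477/2⌋ × 337 = 238 × 337 mm
D5: ⌊337/2⌋ × 238 = 168 × 238 mm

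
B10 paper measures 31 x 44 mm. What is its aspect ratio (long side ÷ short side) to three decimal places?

1.419

44 / 31 = 1.419
ISO 216 targets √2 ≈ 1.414; the +0.005 deviation is from mm rounding.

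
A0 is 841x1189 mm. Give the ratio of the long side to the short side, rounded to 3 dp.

1.414

1189 / 841 = 1.414
Matches √2 ≈ 1.414 — the ISO 216 defining ratio.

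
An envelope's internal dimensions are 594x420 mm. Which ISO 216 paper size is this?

A2 (420 × 594 mm)

Aspect ratio 594/420 ≈ 1.414 — close to the ISO √2 ≈ 1.414.
In the A-series (A0 area = 1 m²): A2 = 420 × 594 mm.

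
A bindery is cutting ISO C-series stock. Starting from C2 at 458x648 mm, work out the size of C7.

C3: ⌊648/2⌋ × 458 = 324 × 458 mm
C4: ⌊458/2⌋ × 324 = 229 × 324 mm
C5: ⌊324/2⌋ × 229 = 162 × 229 mm
C6: ⌊229/2⌋ × 162 = 114 × 162 mm
C7: ⌊162/2⌋ × 114 = 81 × 114 mm

81 × 114 mm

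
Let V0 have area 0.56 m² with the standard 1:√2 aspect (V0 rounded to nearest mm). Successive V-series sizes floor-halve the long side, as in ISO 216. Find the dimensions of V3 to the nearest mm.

Let V0's short side be w mm. w · w√2 = 0.56 m² = 560,000 mm², so w ≈ 629.3 mm and w√2 ≈ 889.9 mm → V0 = 629 × 890 mm.
V1: ⌊890/2⌋ × 629 = 445 × 629 mm
V2: ⌊629/2⌋ × 445 = 314 × 445 mm
V3: ⌊445/2⌋ × 314 = 222 × 314 mm

222 × 314 mm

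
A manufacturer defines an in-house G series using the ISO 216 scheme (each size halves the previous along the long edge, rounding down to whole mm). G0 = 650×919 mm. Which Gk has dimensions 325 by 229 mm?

G0: 650 × 919 mm
G1: 459 × 650 mm
G2: 325 × 459 mm
G3: 229 × 325 mm
G4: 162 × 229 mm
→ matches G3.

G3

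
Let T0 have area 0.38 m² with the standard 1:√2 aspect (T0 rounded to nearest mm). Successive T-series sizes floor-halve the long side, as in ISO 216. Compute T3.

Let T0's short side be w mm. w · w√2 = 0.38 m² = 380,000 mm², so w ≈ 518.4 mm and w√2 ≈ 733.1 mm → T0 = 518 × 733 mm.
T1: ⌊733/2⌋ × 518 = 366 × 518 mm
T2: ⌊518/2⌋ × 366 = 259 × 366 mm
T3: ⌊366/2⌋ × 259 = 183 × 259 mm

183 × 259 mm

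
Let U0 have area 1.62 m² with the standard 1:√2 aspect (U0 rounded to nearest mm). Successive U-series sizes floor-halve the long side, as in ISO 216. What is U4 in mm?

Let U0's short side be w mm. w · w√2 = 1.62 m² = 1,620,000 mm², so w ≈ 1070.3 mm and w√2 ≈ 1513.6 mm → U0 = 1070 × 1514 mm.
U1: ⌊1514/2⌋ × 1070 = 757 × 1070 mm
U2: ⌊1070/2⌋ × 757 = 535 × 757 mm
U3: ⌊757/2⌋ × 535 = 378 × 535 mm
U4: ⌊535/2⌋ × 378 = 267 × 378 mm

267 × 378 mm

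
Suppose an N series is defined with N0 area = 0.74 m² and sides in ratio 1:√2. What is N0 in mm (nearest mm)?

Let the short side be w mm. Then w · w√2 = 0.74 m² = 740,000 mm².
w² = 740,000/√2, so w ≈ 723.4 mm; long side = w√2 ≈ 1023.0 mm.

723 × 1023 mm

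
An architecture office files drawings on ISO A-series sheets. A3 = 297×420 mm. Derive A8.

A4: ⌊420/2⌋ × 297 = 210 × 297 mm
A5: ⌊297/2⌋ × 210 = 148 × 210 mm
A6: ⌊210/2⌋ × 148 = 105 × 148 mm
A7: ⌊148/2⌋ × 105 = 74 × 105 mm
A8: ⌊105/2⌋ × 74 = 52 × 74 mm

52 × 74 mm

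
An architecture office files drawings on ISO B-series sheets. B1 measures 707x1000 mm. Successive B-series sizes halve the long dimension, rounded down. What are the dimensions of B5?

176 × 250 mm

B2: ⌊1000/2⌋ × 707 = 500 × 707 mm
B3: ⌊707/2⌋ × 500 = 353 × 500 mm
B4: ⌊500/2⌋ × 353 = 250 × 353 mm
B5: ⌊353/2⌋ × 250 = 176 × 250 mm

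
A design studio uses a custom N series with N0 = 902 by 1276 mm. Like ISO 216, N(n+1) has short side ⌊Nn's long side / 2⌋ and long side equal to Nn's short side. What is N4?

N1: ⌊1276/2⌋ × 902 = 638 × 902 mm
N2: ⌊902/2⌋ × 638 = 451 × 638 mm
N3: ⌊638/2⌋ × 451 = 319 × 451 mm
N4: ⌊451/2⌋ × 319 = 225 × 319 mm

225 × 319 mm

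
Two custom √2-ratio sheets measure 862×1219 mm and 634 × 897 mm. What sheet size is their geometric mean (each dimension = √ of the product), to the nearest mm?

739 × 1046 mm

Short side: √(862 · 634) = √546508 ≈ 739.3 → 739 mm
Long side: √(1219 · 897) = √1093443 ≈ 1045.7 → 1046 mm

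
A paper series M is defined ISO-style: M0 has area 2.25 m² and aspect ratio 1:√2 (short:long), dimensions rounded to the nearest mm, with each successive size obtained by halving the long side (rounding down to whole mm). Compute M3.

Let M0's short side be w mm. w · w√2 = 2.25 m² = 2,250,000 mm², so w ≈ 1261.3 mm and w√2 ≈ 1783.8 mm → M0 = 1261 × 1784 mm.
M1: ⌊1784/2⌋ × 1261 = 892 × 1261 mm
M2: ⌊1261/2⌋ × 892 = 630 × 892 mm
M3: ⌊892/2⌋ × 630 = 446 × 630 mm

446 × 630 mm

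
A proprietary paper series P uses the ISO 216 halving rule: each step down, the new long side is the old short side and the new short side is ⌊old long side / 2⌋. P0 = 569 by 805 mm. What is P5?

100 × 142 mm

P1 = 402 × 569 mm (from P0 by 1 halving).
P2: ⌊569/2⌋ × 402 = 284 × 402 mm
P3: ⌊402/2⌋ × 284 = 201 × 284 mm
P4: ⌊284/2⌋ × 201 = 142 × 201 mm
P5: ⌊201/2⌋ × 142 = 100 × 142 mm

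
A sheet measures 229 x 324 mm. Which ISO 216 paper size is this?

C4 (229 × 324 mm)

Aspect ratio 324/229 ≈ 1.415 — close to the ISO √2 ≈ 1.414.
In the C-series (envelope sizes, between A and B): C4 = 229 × 324 mm.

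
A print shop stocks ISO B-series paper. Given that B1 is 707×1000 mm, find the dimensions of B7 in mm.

B2: ⌊1000/2⌋ × 707 = 500 × 707 mm
B3: ⌊707/2⌋ × 500 = 353 × 500 mm
B4: ⌊500/2⌋ × 353 = 250 × 353 mm
B5: ⌊353/2⌋ × 250 = 176 × 250 mm
B6: ⌊250/2⌋ × 176 = 125 × 176 mm
B7: ⌊176/2⌋ × 125 = 88 × 125 mm

88 × 125 mm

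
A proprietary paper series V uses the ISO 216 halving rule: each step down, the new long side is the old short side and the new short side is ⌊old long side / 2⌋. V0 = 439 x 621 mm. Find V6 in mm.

V1: ⌊621/2⌋ × 439 = 310 × 439 mm
V2: ⌊439/2⌋ × 310 = 219 × 310 mm
V3: ⌊310/2⌋ × 219 = 155 × 219 mm
V4: ⌊219/2⌋ × 155 = 109 × 155 mm
V5: ⌊155/2⌋ × 109 = 77 × 109 mm
V6: ⌊109/2⌋ × 77 = 54 × 77 mm

54 × 77 mm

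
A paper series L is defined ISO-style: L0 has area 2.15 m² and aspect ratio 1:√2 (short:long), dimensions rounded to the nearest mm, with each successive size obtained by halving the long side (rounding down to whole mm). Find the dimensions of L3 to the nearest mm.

Let L0's short side be w mm. w · w√2 = 2.15 m² = 2,150,000 mm², so w ≈ 1233.0 mm and w√2 ≈ 1743.7 mm → L0 = 1233 × 1744 mm.
L1: ⌊1744/2⌋ × 1233 = 872 × 1233 mm
L2: ⌊1233/2⌋ × 872 = 616 × 872 mm
L3: ⌊872/2⌋ × 616 = 436 × 616 mm

436 × 616 mm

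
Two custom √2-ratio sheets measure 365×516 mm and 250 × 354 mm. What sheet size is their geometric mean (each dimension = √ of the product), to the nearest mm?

Short side: √(365 · 250) = √91250 ≈ 302.1 → 302 mm
Long side: √(516 · 354) = √182664 ≈ 427.4 → 427 mm

302 × 427 mm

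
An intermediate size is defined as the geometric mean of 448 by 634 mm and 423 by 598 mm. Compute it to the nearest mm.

Short side: √(448 · 423) = √189504 ≈ 435.3 → 435 mm
Long side: √(634 · 598) = √379132 ≈ 615.7 → 616 mm

435 × 616 mm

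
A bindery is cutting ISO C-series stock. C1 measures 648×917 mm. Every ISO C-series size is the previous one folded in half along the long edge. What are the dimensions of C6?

C2: ⌊917/2⌋ × 648 = 458 × 648 mm
C3: ⌊648/2⌋ × 458 = 324 × 458 mm
C4: ⌊458/2⌋ × 324 = 229 × 324 mm
C5: ⌊324/2⌋ × 229 = 162 × 229 mm
C6: ⌊229/2⌋ × 162 = 114 × 162 mm

114 × 162 mm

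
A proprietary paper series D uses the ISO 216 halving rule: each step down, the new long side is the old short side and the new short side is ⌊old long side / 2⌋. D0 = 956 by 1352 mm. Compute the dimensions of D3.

D1: ⌊1352/2⌋ × 956 = 676 × 956 mm
D2: ⌊956/2⌋ × 676 = 478 × 676 mm
D3: ⌊676/2⌋ × 478 = 338 × 478 mm

338 × 478 mm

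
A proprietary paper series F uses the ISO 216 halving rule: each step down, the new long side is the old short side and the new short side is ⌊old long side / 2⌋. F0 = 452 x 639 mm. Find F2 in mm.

226 × 319 mm

F1: ⌊639/2⌋ × 452 = 319 × 452 mm
F2: ⌊452/2⌋ × 319 = 226 × 319 mm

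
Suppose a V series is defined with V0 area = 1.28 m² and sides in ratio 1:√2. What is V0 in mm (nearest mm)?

Let the short side be w mm. Then w · w√2 = 1.28 m² = 1,280,000 mm².
w² = 1,280,000/√2, so w ≈ 951.4 mm; long side = w√2 ≈ 1345.4 mm.

951 × 1345 mm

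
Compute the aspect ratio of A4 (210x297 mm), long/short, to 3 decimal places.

297 / 210 = 1.414
Matches √2 ≈ 1.414 — the ISO 216 defining ratio.

1.414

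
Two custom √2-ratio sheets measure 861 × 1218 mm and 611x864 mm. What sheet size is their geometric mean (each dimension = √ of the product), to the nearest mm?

Short side: √(861 · 611) = √526071 ≈ 725.3 → 725 mm
Long side: √(1218 · 864) = √1052352 ≈ 1025.8 → 1026 mm

725 × 1026 mm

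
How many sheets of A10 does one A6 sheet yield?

Each ISO step halves the sheet: 1 × A6 → 2 × A7 → 4 × A8 → 8 × A9 → …
From A6 to A10 is 4 halving steps: 2^4 = 16.

16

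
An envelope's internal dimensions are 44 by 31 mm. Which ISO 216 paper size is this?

Aspect ratio 44/31 ≈ 1.419 — close to the ISO √2 ≈ 1.414.
In the B-series (B0 = 1000 × 1414 mm): B10 = 31 × 44 mm.

B10 (31 × 44 mm)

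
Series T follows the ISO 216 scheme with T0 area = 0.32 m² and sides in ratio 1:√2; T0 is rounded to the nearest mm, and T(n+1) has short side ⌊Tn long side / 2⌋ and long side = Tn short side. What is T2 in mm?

238 × 336 mm

Let T0's short side be w mm. w · w√2 = 0.32 m² = 320,000 mm², so w ≈ 475.7 mm and w√2 ≈ 672.7 mm → T0 = 476 × 673 mm.
T1: ⌊673/2⌋ × 476 = 336 × 476 mm
T2: ⌊476/2⌋ × 336 = 238 × 336 mm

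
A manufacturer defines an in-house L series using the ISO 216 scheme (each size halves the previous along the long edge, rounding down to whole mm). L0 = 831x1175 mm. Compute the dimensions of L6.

L1 = 587 × 831 mm (from L0 by 1 halving).
L2: ⌊831/2⌋ × 587 = 415 × 587 mm
L3: ⌊587/2⌋ × 415 = 293 × 415 mm
L4: ⌊415/2⌋ × 293 = 207 × 293 mm
L5: ⌊293/2⌋ × 207 = 146 × 207 mm
L6: ⌊207/2⌋ × 146 = 103 × 146 mm

103 × 146 mm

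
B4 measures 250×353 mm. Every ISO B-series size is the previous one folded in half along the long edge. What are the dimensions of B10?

B5: ⌊353/2⌋ × 250 = 176 × 250 mm
B6: ⌊250/2⌋ × 176 = 125 × 176 mm
B7: ⌊176/2⌋ × 125 = 88 × 125 mm
B8: ⌊125/2⌋ × 88 = 62 × 88 mm
B9: ⌊88/2⌋ × 62 = 44 × 62 mm
B10: ⌊62/2⌋ × 44 = 31 × 44 mm

31 × 44 mm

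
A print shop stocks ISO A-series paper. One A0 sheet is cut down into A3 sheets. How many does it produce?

8

A0 = 841 × 1189 mm; A3 = 297 × 420 mm.
Each halving step doubles the count; 3 steps from A0 to A3.
2^3 = 8.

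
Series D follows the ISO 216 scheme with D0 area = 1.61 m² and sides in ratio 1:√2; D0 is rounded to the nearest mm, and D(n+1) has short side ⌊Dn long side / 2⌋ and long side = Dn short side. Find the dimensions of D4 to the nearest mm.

266 × 377 mm

Let D0's short side be w mm. w · w√2 = 1.61 m² = 1,610,000 mm², so w ≈ 1067.0 mm and w√2 ≈ 1508.9 mm → D0 = 1067 × 1509 mm.
D1: ⌊1509/2⌋ × 1067 = 754 × 1067 mm
D2: ⌊1067/2⌋ × 754 = 533 × 754 mm
D3: ⌊754/2⌋ × 533 = 377 × 533 mm
D4: ⌊533/2⌋ × 377 = 266 × 377 mm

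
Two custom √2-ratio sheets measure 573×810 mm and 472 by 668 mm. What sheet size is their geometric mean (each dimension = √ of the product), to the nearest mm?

Short side: √(573 · 472) = √270456 ≈ 520.1 → 520 mm
Long side: √(810 · 668) = √541080 ≈ 735.6 → 736 mm

520 × 736 mm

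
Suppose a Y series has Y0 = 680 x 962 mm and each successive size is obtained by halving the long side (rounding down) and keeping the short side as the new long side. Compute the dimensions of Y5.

Y1: ⌊962/2⌋ × 680 = 481 × 680 mm
Y2: ⌊680/2⌋ × 481 = 340 × 481 mm
Y3: ⌊481/2⌋ × 340 = 240 × 340 mm
Y4: ⌊340/2⌋ × 240 = 170 × 240 mm
Y5: ⌊240/2⌋ × 170 = 120 × 170 mm

120 × 170 mm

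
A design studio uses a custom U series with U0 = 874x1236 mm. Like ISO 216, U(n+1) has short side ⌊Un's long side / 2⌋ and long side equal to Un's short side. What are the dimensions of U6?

U1 = 618 × 874 mm (from U0 by 1 halving).
U2: ⌊874/2⌋ × 618 = 437 × 618 mm
U3: ⌊618/2⌋ × 437 = 309 × 437 mm
U4: ⌊437/2⌋ × 309 = 218 × 309 mm
U5: ⌊309/2⌋ × 218 = 154 × 218 mm
U6: ⌊218/2⌋ × 154 = 109 × 154 mm

109 × 154 mm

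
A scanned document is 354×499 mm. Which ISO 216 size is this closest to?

B3 (353 × 500 mm)

Aspect ratio 499/354 ≈ 1.410 — close to the ISO √2 ≈ 1.414.
In the B-series (B0 = 1000 × 1414 mm): B3 = 353 × 500 mm.
Off by 2 mm total — nearest standard size.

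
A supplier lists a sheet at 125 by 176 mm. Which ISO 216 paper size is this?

B6 (125 × 176 mm)

Aspect ratio 176/125 ≈ 1.408 — close to the ISO √2 ≈ 1.414.
In the B-series (B0 = 1000 × 1414 mm): B6 = 125 × 176 mm.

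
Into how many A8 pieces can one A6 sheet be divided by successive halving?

4

Each ISO step halves the sheet: 1 × A6 → 2 × A7 → 4 × A8
From A6 to A8 is 2 halving steps: 2^2 = 4.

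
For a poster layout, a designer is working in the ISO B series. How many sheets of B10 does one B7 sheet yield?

Each ISO step halves the sheet: 1 × B7 → 2 × B8 → 4 × B9 → 8 × B10
From B7 to B10 is 3 halving steps: 2^3 = 8.

8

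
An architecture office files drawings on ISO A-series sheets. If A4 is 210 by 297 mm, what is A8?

52 × 74 mm

A5: ⌊297/2⌋ × 210 = 148 × 210 mm
A6: ⌊210/2⌋ × 148 = 105 × 148 mm
A7: ⌊148/2⌋ × 105 = 74 × 105 mm
A8: ⌊105/2⌋ × 74 = 52 × 74 mm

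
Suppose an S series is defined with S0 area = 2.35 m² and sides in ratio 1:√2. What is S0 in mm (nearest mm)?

Let the short side be w mm. Then w · w√2 = 2.35 m² = 2,350,000 mm².
w² = 2,350,000/√2, so w ≈ 1289.1 mm; long side = w√2 ≈ 1823.0 mm.

1289 × 1823 mm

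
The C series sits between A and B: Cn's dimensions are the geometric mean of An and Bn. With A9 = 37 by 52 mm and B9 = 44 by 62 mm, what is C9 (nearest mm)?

40 × 57 mm

Short side: √(37 · 44) = √1628 ≈ 40.3 → 40 mm
Long side: √(52 · 62) = √3224 ≈ 56.8 → 57 mm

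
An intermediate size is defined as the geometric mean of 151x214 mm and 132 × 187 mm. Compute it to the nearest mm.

Short side: √(151 · 132) = √19932 ≈ 141.2 → 141 mm
Long side: √(214 · 187) = √40018 ≈ 200.0 → 200 mm

141 × 200 mm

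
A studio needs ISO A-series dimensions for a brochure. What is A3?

A0 = 841 × 1189 mm (A0 has area 1 m², aspect 1:√2).
A1: ⌊1189/2⌋ × 841 = 594 × 841 mm
A2: ⌊841/2⌋ × 594 = 420 × 594 mm
A3: ⌊594/2⌋ × 420 = 297 × 420 mm

297 × 420 mm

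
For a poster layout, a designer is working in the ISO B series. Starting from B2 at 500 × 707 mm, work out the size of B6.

B3: ⌊707/2⌋ × 500 = 353 × 500 mm
B4: ⌊500/2⌋ × 353 = 250 × 353 mm
B5: ⌊353/2⌋ × 250 = 176 × 250 mm
B6: ⌊250/2⌋ × 176 = 125 × 176 mm

125 × 176 mm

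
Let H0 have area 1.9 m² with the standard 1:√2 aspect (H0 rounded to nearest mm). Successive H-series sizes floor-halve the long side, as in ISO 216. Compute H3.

409 × 579 mm

Let H0's short side be w mm. w · w√2 = 1.9 m² = 1,900,000 mm², so w ≈ 1159.1 mm and w√2 ≈ 1639.2 mm → H0 = 1159 × 1639 mm.
H1: ⌊1639/2⌋ × 1159 = 819 × 1159 mm
H2: ⌊1159/2⌋ × 819 = 579 × 819 mm
H3: ⌊819/2⌋ × 579 = 409 × 579 mm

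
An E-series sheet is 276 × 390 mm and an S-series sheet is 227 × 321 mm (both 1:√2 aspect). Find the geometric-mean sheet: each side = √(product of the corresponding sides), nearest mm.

250 × 354 mm

Short side: √(276 · 227) = √62652 ≈ 250.3 → 250 mm
Long side: √(390 · 321) = √125190 ≈ 353.8 → 354 mm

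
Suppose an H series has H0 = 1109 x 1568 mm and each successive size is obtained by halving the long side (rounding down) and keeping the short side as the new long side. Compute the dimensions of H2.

554 × 784 mm

H1: ⌊1568/2⌋ × 1109 = 784 × 1109 mm
H2: ⌊1109/2⌋ × 784 = 554 × 784 mm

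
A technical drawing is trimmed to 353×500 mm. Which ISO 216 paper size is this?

Aspect ratio 500/353 ≈ 1.416 — close to the ISO √2 ≈ 1.414.
In the B-series (B0 = 1000 × 1414 mm): B3 = 353 × 500 mm.

B3 (353 × 500 mm)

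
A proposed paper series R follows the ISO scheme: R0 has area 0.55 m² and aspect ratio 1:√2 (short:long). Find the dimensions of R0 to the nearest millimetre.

Let the short side be w mm. Then w · w√2 = 0.55 m² = 550,000 mm².
w² = 550,000/√2, so w ≈ 623.6 mm; long side = w√2 ≈ 881.9 mm.

624 × 882 mm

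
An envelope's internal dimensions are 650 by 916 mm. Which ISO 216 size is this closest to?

Aspect ratio 916/650 ≈ 1.409 — close to the ISO √2 ≈ 1.414.
In the C-series (envelope sizes, between A and B): C1 = 648 × 917 mm.
Off by 3 mm total — nearest standard size.

C1 (648 × 917 mm)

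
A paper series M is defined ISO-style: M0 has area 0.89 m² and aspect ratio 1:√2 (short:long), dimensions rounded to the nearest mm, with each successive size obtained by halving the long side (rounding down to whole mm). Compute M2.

396 × 561 mm

Let M0's short side be w mm. w · w√2 = 0.89 m² = 890,000 mm², so w ≈ 793.3 mm and w√2 ≈ 1121.9 mm → M0 = 793 × 1122 mm.
M1: ⌊1122/2⌋ × 793 = 561 × 793 mm
M2: ⌊793/2⌋ × 561 = 396 × 561 mm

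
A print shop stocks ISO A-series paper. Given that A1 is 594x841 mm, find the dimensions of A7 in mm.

A2: ⌊841/2⌋ × 594 = 420 × 594 mm
A3: ⌊594/2⌋ × 420 = 297 × 420 mm
A4: ⌊420/2⌋ × 297 = 210 × 297 mm
A5: ⌊297/2⌋ × 210 = 148 × 210 mm
A6: ⌊210/2⌋ × 148 = 105 × 148 mm
A7: ⌊148/2⌋ × 105 = 74 × 105 mm

74 × 105 mm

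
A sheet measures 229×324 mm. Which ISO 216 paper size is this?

C4 (229 × 324 mm)

Aspect ratio 324/229 ≈ 1.415 — close to the ISO √2 ≈ 1.414.
In the C-series (envelope sizes, between A and B): C4 = 229 × 324 mm.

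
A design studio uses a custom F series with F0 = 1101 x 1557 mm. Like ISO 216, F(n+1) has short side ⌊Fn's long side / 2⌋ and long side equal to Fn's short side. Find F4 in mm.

275 × 389 mm

F1: ⌊1557/2⌋ × 1101 = 778 × 1101 mm
F2: ⌊1101/2⌋ × 778 = 550 × 778 mm
F3: ⌊778/2⌋ × 550 = 389 × 550 mm
F4: ⌊550/2⌋ × 389 = 275 × 389 mm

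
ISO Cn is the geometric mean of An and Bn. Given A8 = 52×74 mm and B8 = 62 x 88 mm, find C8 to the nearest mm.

57 × 81 mm

Short side: √(52 · 62) = √3224 ≈ 56.8 → 57 mm
Long side: √(74 · 88) = √6512 ≈ 80.7 → 81 mm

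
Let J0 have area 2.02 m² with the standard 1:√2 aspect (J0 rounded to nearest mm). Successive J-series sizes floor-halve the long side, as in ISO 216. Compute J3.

Let J0's short side be w mm. w · w√2 = 2.02 m² = 2,020,000 mm², so w ≈ 1195.1 mm and w√2 ≈ 1690.2 mm → J0 = 1195 × 1690 mm.
J1: ⌊1690/2⌋ × 1195 = 845 × 1195 mm
J2: ⌊1195/2⌋ × 845 = 597 × 845 mm
J3: ⌊845/2⌋ × 597 = 422 × 597 mm

422 × 597 mm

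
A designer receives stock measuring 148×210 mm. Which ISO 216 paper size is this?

A5 (148 × 210 mm)

Aspect ratio 210/148 ≈ 1.419 — close to the ISO √2 ≈ 1.414.
In the A-series (A0 area = 1 m²): A5 = 148 × 210 mm.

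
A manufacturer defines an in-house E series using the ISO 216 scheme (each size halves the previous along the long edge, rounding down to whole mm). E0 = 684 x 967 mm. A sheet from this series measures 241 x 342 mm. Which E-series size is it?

E0: 684 × 967 mm
E1: 483 × 684 mm
E2: 342 × 483 mm
E3: 241 × 342 mm
E4: 171 × 241 mm
→ matches E3.

E3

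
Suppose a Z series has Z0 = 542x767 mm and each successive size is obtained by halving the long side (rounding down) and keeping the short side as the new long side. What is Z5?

Z1 = 383 × 542 mm (from Z0 by 1 halving).
Z2: ⌊542/2⌋ × 383 = 271 × 383 mm
Z3: ⌊383/2⌋ × 271 = 191 × 271 mm
Z4: ⌊271/2⌋ × 191 = 135 × 191 mm
Z5: ⌊191/2⌋ × 135 = 95 × 135 mm

95 × 135 mm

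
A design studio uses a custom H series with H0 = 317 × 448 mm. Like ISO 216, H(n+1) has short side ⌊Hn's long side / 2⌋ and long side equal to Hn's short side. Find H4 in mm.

79 × 112 mm

H1: ⌊448/2⌋ × 317 = 224 × 317 mm
H2: ⌊317/2⌋ × 224 = 158 × 224 mm
H3: ⌊224/2⌋ × 158 = 112 × 158 mm
H4: ⌊158/2⌋ × 112 = 79 × 112 mm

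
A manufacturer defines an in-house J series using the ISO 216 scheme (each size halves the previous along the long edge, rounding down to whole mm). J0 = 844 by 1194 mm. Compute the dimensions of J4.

211 × 298 mm

J1: ⌊1194/2⌋ × 844 = 597 × 844 mm
J2: ⌊844/2⌋ × 597 = 422 × 597 mm
J3: ⌊597/2⌋ × 422 = 298 × 422 mm
J4: ⌊422/2⌋ × 298 = 211 × 298 mm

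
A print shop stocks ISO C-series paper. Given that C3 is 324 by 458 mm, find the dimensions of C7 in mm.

C4: ⌊458/2⌋ × 324 = 229 × 324 mm
C5: ⌊324/2⌋ × 229 = 162 × 229 mm
C6: ⌊229/2⌋ × 162 = 114 × 162 mm
C7: ⌊162/2⌋ × 114 = 81 × 114 mm

81 × 114 mm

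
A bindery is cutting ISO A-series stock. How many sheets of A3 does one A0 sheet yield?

8

A0 = 841 × 1189 mm; A3 = 297 × 420 mm.
Each halving step doubles the count; 3 steps from A0 to A3.
2^3 = 8.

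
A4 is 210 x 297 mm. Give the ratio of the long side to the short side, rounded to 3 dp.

297 / 210 = 1.414
Matches √2 ≈ 1.414 — the ISO 216 defining ratio.

1.414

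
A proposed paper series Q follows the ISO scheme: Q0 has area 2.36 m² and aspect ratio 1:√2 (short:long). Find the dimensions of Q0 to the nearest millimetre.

1292 × 1827 mm

Let the short side be w mm. Then w · w√2 = 2.36 m² = 2,360,000 mm².
w² = 2,360,000/√2, so w ≈ 1291.8 mm; long side = w√2 ≈ 1826.9 mm.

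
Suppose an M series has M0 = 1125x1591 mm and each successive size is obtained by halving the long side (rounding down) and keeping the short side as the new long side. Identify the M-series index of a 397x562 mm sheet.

M3

M0: 1125 × 1591 mm
M1: 795 × 1125 mm
M2: 562 × 795 mm
M3: 397 × 562 mm
M4: 281 × 397 mm
→ matches M3.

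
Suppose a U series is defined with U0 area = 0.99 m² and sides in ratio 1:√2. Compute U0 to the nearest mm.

837 × 1183 mm

Let the short side be w mm. Then w · w√2 = 0.99 m² = 990,000 mm².
w² = 990,000/√2, so w ≈ 836.7 mm; long side = w√2 ≈ 1183.2 mm.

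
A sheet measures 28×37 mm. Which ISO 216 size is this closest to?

A10 (26 × 37 mm)

Aspect ratio 37/28 ≈ 1.321 (ISO target is √2 ≈ 1.414).
In the A-series (A0 area = 1 m²): A10 = 26 × 37 mm.
Off by 2 mm total — nearest standard size.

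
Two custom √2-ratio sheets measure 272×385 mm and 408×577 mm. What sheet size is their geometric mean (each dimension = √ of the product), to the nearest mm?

333 × 471 mm

Short side: √(272 · 408) = √110976 ≈ 333.1 → 333 mm
Long side: √(385 · 577) = √222145 ≈ 471.3 → 471 mm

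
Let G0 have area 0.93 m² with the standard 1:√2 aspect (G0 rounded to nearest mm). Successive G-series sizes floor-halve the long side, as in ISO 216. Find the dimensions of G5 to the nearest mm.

143 × 202 mm

Let G0's short side be w mm. w · w√2 = 0.93 m² = 930,000 mm², so w ≈ 810.9 mm and w√2 ≈ 1146.8 mm → G0 = 811 × 1147 mm.
G1: ⌊1147/2⌋ × 811 = 573 × 811 mm
G2: ⌊811/2⌋ × 573 = 405 × 573 mm
G3: ⌊573/2⌋ × 405 = 286 × 405 mm
G4: ⌊405/2⌋ × 286 = 202 × 286 mm
G5: ⌊286/2⌋ × 202 = 143 × 202 mm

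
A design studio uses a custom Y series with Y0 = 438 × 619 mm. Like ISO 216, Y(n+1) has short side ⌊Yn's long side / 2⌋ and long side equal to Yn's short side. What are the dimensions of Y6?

54 × 77 mm

Y1: ⌊619/2⌋ × 438 = 309 × 438 mm
Y2: ⌊438/2⌋ × 309 = 219 × 309 mm
Y3: ⌊309/2⌋ × 219 = 154 × 219 mm
Y4: ⌊219/2⌋ × 154 = 109 × 154 mm
Y5: ⌊154/2⌋ × 109 = 77 × 109 mm
Y6: ⌊109/2⌋ × 77 = 54 × 77 mm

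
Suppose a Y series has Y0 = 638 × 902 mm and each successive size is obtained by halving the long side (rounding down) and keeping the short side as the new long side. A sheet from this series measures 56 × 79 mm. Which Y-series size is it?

Y7

Y0: 638 × 902 mm
Y1: 451 × 638 mm
Y2: 319 × 451 mm
Y3: 225 × 319 mm
Y4: 159 × 225 mm
Y5: 112 × 159 mm
Y6: 79 × 112 mm
Y7: 56 × 79 mm
Y8: 39 × 56 mm
→ matches Y7.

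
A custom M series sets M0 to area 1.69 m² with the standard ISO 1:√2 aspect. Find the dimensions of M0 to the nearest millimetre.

Let the short side be w mm. Then w · w√2 = 1.69 m² = 1,690,000 mm².
w² = 1,690,000/√2, so w ≈ 1093.2 mm; long side = w√2 ≈ 1546.0 mm.

1093 × 1546 mm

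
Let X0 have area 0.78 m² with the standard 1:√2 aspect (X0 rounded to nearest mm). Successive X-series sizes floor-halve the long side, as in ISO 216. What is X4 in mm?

185 × 262 mm

Let X0's short side be w mm. w · w√2 = 0.78 m² = 780,000 mm², so w ≈ 742.7 mm and w√2 ≈ 1050.3 mm → X0 = 743 × 1050 mm.
X1: ⌊1050/2⌋ × 743 = 525 × 743 mm
X2: ⌊743/2⌋ × 525 = 371 × 525 mm
X3: ⌊525/2⌋ × 371 = 262 × 371 mm
X4: ⌊371/2⌋ × 262 = 185 × 262 mm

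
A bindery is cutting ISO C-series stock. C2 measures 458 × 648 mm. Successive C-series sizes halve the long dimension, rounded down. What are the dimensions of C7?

C3: ⌊648/2⌋ × 458 = 324 × 458 mm
C4: ⌊458/2⌋ × 324 = 229 × 324 mm
C5: ⌊324/2⌋ × 229 = 162 × 229 mm
C6: ⌊229/2⌋ × 162 = 114 × 162 mm
C7: ⌊162/2⌋ × 114 = 81 × 114 mm

81 × 114 mm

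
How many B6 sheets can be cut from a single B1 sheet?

32

B1 = 707 × 1000 mm; B6 = 125 × 176 mm.
Each halving step doubles the count; 5 steps from B1 to B6.
2^5 = 32.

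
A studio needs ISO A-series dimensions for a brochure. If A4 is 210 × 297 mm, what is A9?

A5: ⌊297/2⌋ × 210 = 148 × 210 mm
A6: ⌊210/2⌋ × 148 = 105 × 148 mm
A7: ⌊148/2⌋ × 105 = 74 × 105 mm
A8: ⌊105/2⌋ × 74 = 52 × 74 mm
A9: ⌊74/2⌋ × 52 = 37 × 52 mm

37 × 52 mm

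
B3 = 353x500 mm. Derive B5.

B4: ⌊500/2⌋ × 353 = 250 × 353 mm
B5: ⌊353/2⌋ × 250 = 176 × 250 mm

176 × 250 mm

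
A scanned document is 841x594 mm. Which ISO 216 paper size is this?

A1 (594 × 841 mm)

Aspect ratio 841/594 ≈ 1.416 — close to the ISO √2 ≈ 1.414.
In the A-series (A0 area = 1 m²): A1 = 594 × 841 mm.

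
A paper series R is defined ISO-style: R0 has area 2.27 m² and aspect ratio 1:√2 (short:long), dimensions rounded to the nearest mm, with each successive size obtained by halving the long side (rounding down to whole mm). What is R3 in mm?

448 × 633 mm

Let R0's short side be w mm. w · w√2 = 2.27 m² = 2,270,000 mm², so w ≈ 1266.9 mm and w√2 ≈ 1791.7 mm → R0 = 1267 × 1792 mm.
R1: ⌊1792/2⌋ × 1267 = 896 × 1267 mm
R2: ⌊1267/2⌋ × 896 = 633 × 896 mm
R3: ⌊896/2⌋ × 633 = 448 × 633 mm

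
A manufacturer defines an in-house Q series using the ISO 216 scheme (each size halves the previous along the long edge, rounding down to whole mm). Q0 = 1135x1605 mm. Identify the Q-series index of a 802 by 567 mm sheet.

Q0: 1135 × 1605 mm
Q1: 802 × 1135 mm
Q2: 567 × 802 mm
Q3: 401 × 567 mm
→ matches Q2.

Q2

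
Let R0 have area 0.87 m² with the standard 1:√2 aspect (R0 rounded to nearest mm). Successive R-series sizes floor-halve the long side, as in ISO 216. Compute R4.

196 × 277 mm

Let R0's short side be w mm. w · w√2 = 0.87 m² = 870,000 mm², so w ≈ 784.3 mm and w√2 ≈ 1109.2 mm → R0 = 784 × 1109 mm.
R1: ⌊1109/2⌋ × 784 = 554 × 784 mm
R2: ⌊784/2⌋ × 554 = 392 × 554 mm
R3: ⌊554/2⌋ × 392 = 277 × 392 mm
R4: ⌊392/2⌋ × 277 = 196 × 277 mm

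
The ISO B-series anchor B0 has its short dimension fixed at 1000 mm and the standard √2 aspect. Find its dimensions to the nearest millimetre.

Short side = 1000 mm; long side = 1000√2 ≈ 1414.2 mm.

1000 × 1414 mm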